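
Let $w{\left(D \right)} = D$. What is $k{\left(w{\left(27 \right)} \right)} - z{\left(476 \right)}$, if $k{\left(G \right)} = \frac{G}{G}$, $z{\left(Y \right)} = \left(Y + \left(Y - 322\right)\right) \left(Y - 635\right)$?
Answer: $100171$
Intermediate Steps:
$z{\left(Y \right)} = \left(-635 + Y\right) \left(-322 + 2 Y\right)$ ($z{\left(Y \right)} = \left(Y + \left(-322 + Y\right)\right) \left(-635 + Y\right) = \left(-322 + 2 Y\right) \left(-635 + Y\right) = \left(-635 + Y\right) \left(-322 + 2 Y\right)$)
$k{\left(G \right)} = 1$
$k{\left(w{\left(27 \right)} \right)} - z{\left(476 \right)} = 1 - \left(204470 - 757792 + 2 \cdot 476^{2}\right) = 1 - \left(204470 - 757792 + 2 \cdot 226576\right) = 1 - \left(204470 - 757792 + 453152\right) = 1 - -100170 = 1 + 100170 = 100171$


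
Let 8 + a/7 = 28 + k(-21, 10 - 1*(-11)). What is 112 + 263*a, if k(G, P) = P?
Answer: 75593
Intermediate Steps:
a = 287 (a = -56 + 7*(28 + (10 - 1*(-11))) = -56 + 7*(28 + (10 + 11)) = -56 + 7*(28 + 21) = -56 + 7*49 = -56 + 343 = 287)
112 + 263*a = 112 + 263*287 = 112 + 75481 = 75593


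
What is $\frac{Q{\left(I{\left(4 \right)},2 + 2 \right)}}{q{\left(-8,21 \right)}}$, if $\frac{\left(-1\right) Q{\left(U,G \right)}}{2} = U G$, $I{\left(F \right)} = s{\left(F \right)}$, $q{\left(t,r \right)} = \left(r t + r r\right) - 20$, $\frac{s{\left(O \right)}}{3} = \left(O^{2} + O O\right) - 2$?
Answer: $- \frac{720}{253} \approx -2.8458$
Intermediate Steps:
$s{\left(O \right)} = -6 + 6 O^{2}$ ($s{\left(O \right)} = 3 \left(\left(O^{2} + O O\right) - 2\right) = 3 \left(\left(O^{2} + O^{2}\right) - 2\right) = 3 \left(2 O^{2} - 2\right) = 3 \left(-2 + 2 O^{2}\right) = -6 + 6 O^{2}$)
$q{\left(t,r \right)} = -20 + r^{2} + r t$ ($q{\left(t,r \right)} = \left(r t + r^{2}\right) - 20 = \left(r^{2} + r t\right) - 20 = -20 + r^{2} + r t$)
$I{\left(F \right)} = -6 + 6 F^{2}$
$Q{\left(U,G \right)} = - 2 G U$ ($Q{\left(U,G \right)} = - 2 U G = - 2 G U$)
$\frac{Q{\left(I{\left(4 \right)},2 + 2 \right)}}{q{\left(-8,21 \right)}} = \frac{\left(-2\right) \left(2 + 2\right) \left(-6 + 6 \cdot 4^{2}\right)}{-20 + 21^{2} + 21 \left(-8\right)} = \frac{\left(-2\right) 4 \left(-6 + 6 \cdot 16\right)}{-20 + 441 - 168} = \frac{\left(-2\right) 4 \left(-6 + 96\right)}{253} = \left(-2\right) 4 \cdot 90 \cdot \frac{1}{253} = \left(-720\right) \frac{1}{253} = - \frac{720}{253}$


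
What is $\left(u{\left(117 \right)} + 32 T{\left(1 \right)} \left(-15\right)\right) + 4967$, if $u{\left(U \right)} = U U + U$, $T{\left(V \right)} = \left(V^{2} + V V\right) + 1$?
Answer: $17333$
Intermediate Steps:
$T{\left(V \right)} = 1 + 2 V^{2}$ ($T{\left(V \right)} = \left(V^{2} + V^{2}\right) + 1 = 2 V^{2} + 1 = 1 + 2 V^{2}$)
$u{\left(U \right)} = U + U^{2}$ ($u{\left(U \right)} = U^{2} + U = U + U^{2}$)
$\left(u{\left(117 \right)} + 32 T{\left(1 \right)} \left(-15\right)\right) + 4967 = \left(117 \left(1 + 117\right) + 32 \left(1 + 2 \cdot 1^{2}\right) \left(-15\right)\right) + 4967 = \left(117 \cdot 118 + 32 \left(1 + 2 \cdot 1\right) \left(-15\right)\right) + 4967 = \left(13806 + 32 \left(1 + 2\right) \left(-15\right)\right) + 4967 = \left(13806 + 32 \cdot 3 \left(-15\right)\right) + 4967 = \left(13806 + 96 \left(-15\right)\right) + 4967 = \left(13806 - 1440\right) + 4967 = 12366 + 4967 = 17333$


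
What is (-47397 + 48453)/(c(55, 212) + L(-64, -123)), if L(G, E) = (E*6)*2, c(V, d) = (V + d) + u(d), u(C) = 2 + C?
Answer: -1056/995 ≈ -1.0613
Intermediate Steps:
c(V, d) = 2 + V + 2*d (c(V, d) = (V + d) + (2 + d) = 2 + V + 2*d)
L(G, E) = 12*E (L(G, E) = (6*E)*2 = 12*E)
(-47397 + 48453)/(c(55, 212) + L(-64, -123)) = (-47397 + 48453)/((2 + 55 + 2*212) + 12*(-123)) = 1056/((2 + 55 + 424) - 1476) = 1056/(481 - 1476) = 1056/(-995) = 1056*(-1/995) = -1056/995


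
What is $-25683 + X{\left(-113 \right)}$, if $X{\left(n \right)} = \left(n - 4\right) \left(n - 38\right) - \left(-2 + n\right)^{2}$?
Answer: $-21241$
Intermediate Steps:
$X{\left(n \right)} = - \left(-2 + n\right)^{2} + \left(-38 + n\right) \left(-4 + n\right)$ ($X{\left(n \right)} = \left(-4 + n\right) \left(-38 + n\right) - \left(-2 + n\right)^{2} = \left(-38 + n\right) \left(-4 + n\right) - \left(-2 + n\right)^{2} = - \left(-2 + n\right)^{2} + \left(-38 + n\right) \left(-4 + n\right)$)
$-25683 + X{\left(-113 \right)} = -25683 + \left(148 - -4294\right) = -25683 + \left(148 + 4294\right) = -25683 + 4442 = -21241$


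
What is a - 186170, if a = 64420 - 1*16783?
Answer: -138533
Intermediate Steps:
a = 47637 (a = 64420 - 16783 = 47637)
a - 186170 = 47637 - 186170 = -138533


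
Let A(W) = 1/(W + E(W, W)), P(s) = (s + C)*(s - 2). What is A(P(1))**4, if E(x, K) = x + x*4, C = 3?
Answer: 1/331776 ≈ 3.0141e-6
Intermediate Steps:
P(s) = (-2 + s)*(3 + s) (P(s) = (s + 3)*(s - 2) = (3 + s)*(-2 + s) = (-2 + s)*(3 + s))
E(x, K) = 5*x (E(x, K) = x + 4*x = 5*x)
A(W) = 1/(6*W) (A(W) = 1/(W + 5*W) = 1/(6*W))
A(P(1))**4 = (1/(6*(-6 + 1 + 1**2)))**4 = (1/(6*(-6 + 1 + 1)))**4 = ((1/6)/(-4))**4 = ((1/6)*(-1/4))**4 = (-1/24)**4 = 1/331776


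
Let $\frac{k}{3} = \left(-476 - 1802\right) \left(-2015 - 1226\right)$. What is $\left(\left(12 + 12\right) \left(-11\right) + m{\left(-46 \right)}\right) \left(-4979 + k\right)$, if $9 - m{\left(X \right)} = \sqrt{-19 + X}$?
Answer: $-5646723825 - 22144015 i \sqrt{65} \approx -5.6467 \cdot 10^{9} - 1.7853 \cdot 10^{8} i$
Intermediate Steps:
$m{\left(X \right)} = 9 - \sqrt{-19 + X}$
$k = 22148994$ ($k = 3 \left(-476 - 1802\right) \left(-2015 - 1226\right) = 3 \left(\left(-2278\right) \left(-3241\right)\right) = 3 \cdot 7382998 = 22148994$)
$\left(\left(12 + 12\right) \left(-11\right) + m{\left(-46 \right)}\right) \left(-4979 + k\right) = \left(\left(12 + 12\right) \left(-11\right) + \left(9 - \sqrt{-19 - 46}\right)\right) \left(-4979 + 22148994\right) = \left(24 \left(-11\right) + \left(9 - \sqrt{-65}\right)\right) 22144015 = \left(-264 + \left(9 - i \sqrt{65}\right)\right) 22144015 = \left(-255 - i \sqrt{65}\right) 22144015 = -5646723825 - 22144015 i \sqrt{65}$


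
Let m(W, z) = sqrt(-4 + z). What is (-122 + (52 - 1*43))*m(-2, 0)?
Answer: -226*I ≈ -226.0*I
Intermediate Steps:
(-122 + (52 - 1*43))*m(-2, 0) = (-122 + (52 - 1*43))*sqrt(-4 + 0) = (-122 + (52 - 43))*sqrt(-4) = (-122 + 9)*(2*I) = -226*I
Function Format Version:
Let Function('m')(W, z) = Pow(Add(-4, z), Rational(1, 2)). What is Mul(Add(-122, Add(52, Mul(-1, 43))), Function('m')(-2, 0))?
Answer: Mul(-226, I) ≈ Mul(-226.00, I)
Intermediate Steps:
Mul(Add(-122, Add(52, Mul(-1, 43))), Function('m')(-2, 0)) = Mul(Add(-122, Add(52, Mul(-1, 43))), Pow(Add(-4, 0), Rational(1, 2))) = Mul(Add(-122, Add(52, -43)), Pow(-4, Rational(1, 2))) = Mul(Add(-122, 9), Mul(2, I)) = Mul(-113, Mul(2, I)) = Mul(-226, I)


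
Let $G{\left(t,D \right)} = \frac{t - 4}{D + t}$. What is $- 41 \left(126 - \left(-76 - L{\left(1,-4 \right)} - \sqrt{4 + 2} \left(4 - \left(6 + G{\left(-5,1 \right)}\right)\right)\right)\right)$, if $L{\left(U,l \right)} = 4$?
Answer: $-8446 + \frac{697 \sqrt{6}}{4} \approx -8019.2$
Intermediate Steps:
$G{\left(t,D \right)} = \frac{-4 + t}{D + t}$
$- 41 \left(126 - \left(-76 - L{\left(1,-4 \right)} - \sqrt{4 + 2} \left(4 - \left(6 + G{\left(-5,1 \right)}\right)\right)\right)\right) = - 41 \left(126 + \left(\left(4 + \sqrt{4 + 2} \left(4 - \left(6 + \frac{-4 - 5}{1 - 5}\right)\right)\right) - -76\right)\right) = - 41 \left(126 + \left(\left(4 + \sqrt{6} \left(4 - \left(6 + \frac{1}{-4} \left(-9\right)\right)\right)\right) + 76\right)\right) = - 41 \left(126 + \left(\left(4 + \sqrt{6} \left(4 - \left(6 - - \frac{9}{4}\right)\right)\right) + 76\right)\right) = - 41 \left(126 + \left(\left(4 + \sqrt{6} \left(4 - \left(6 + \frac{9}{4}\right)\right)\right) + 76\right)\right) = - 41 \left(126 + \left(\left(4 + \sqrt{6} \left(4 - \frac{33}{4}\right)\right) + 76\right)\right) = - 41 \left(126 + \left(\left(4 + \sqrt{6} \left(- \frac{17}{4}\right)\right) + 76\right)\right) = - 41 \left(126 + \left(\left(4 - \frac{17 \sqrt{6}}{4}\right) + 76\right)\right) = - 41 \left(126 + \left(80 - \frac{17 \sqrt{6}}{4}\right)\right) = - 41 \left(206 - \frac{17 \sqrt{6}}{4}\right) = -8446 + \frac{697 \sqrt{6}}{4}$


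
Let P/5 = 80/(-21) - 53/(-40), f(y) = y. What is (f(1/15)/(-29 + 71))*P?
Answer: -2087/105840 ≈ -0.019718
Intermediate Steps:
P = -2087/168 (P = 5*(80/(-21) - 53/(-40)) = 5*(80*(-1/21) - 53*(-1/40)) = 5*(-80/21 + 53/40) = 5*(-2087/840) = -2087/168 ≈ -12.423)
(f(1/15)/(-29 + 71))*P = (1/((-29 + 71)*15))*(-2087/168) = ((1/15)/42)*(-2087/168) = ((1/42)*(1/15))*(-2087/168) = (1/630)*(-2087/168) = -2087/105840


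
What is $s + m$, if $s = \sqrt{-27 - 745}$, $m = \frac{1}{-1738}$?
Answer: $- \frac{1}{1738} + 2 i \sqrt{193} \approx -0.00057537 + 27.785 i$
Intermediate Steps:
$m = - \frac{1}{1738} \approx -0.00057537$
$s = 2 i \sqrt{193}$ ($s = \sqrt{-27 - 745} = \sqrt{-772} = 2 i \sqrt{193} \approx 27.785 i$)
$s + m = 2 i \sqrt{193} - \frac{1}{1738} = - \frac{1}{1738} + 2 i \sqrt{193}$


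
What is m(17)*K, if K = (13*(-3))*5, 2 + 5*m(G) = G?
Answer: -585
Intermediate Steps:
m(G) = -⅖ + G/5
K = -195 (K = -39*5 = -195)
m(17)*K = (-⅖ + (⅕)*17)*(-195) = (-⅖ + 17/5)*(-195) = 3*(-195) = -585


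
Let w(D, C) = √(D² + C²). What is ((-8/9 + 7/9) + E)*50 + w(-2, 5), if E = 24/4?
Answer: 2650/9 + √29 ≈ 299.83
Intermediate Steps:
w(D, C) = √(C² + D²)
E = 6 (E = 24*(¼) = 6)
((-8/9 + 7/9) + E)*50 + w(-2, 5) = ((-8/9 + 7/9) + 6)*50 + √(5² + (-2)²) = ((-8*⅑ + 7*(⅑)) + 6)*50 + √(25 + 4) = ((-8/9 + 7/9) + 6)*50 + √29 = (-⅑ + 6)*50 + √29 = (53/9)*50 + √29 = 2650/9 + √29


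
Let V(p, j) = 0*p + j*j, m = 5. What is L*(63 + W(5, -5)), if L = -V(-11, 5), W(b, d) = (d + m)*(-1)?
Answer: -1575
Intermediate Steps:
W(b, d) = -5 - d (W(b, d) = (d + 5)*(-1) = (5 + d)*(-1) = -5 - d)
V(p, j) = j**2 (V(p, j) = 0 + j**2 = j**2)
L = -25 (L = -1*5**2 = -1*25 = -25)
L*(63 + W(5, -5)) = -25*(63 + (-5 - 1*(-5))) = -25*(63 + (-5 + 5)) = -25*(63 + 0) = -25*63 = -1575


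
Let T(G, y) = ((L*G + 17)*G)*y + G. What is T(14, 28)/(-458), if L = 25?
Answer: -71939/229 ≈ -314.14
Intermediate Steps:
T(G, y) = G + G*y*(17 + 25*G) (T(G, y) = ((25*G + 17)*G)*y + G = ((17 + 25*G)*G)*y + G = (G*(17 + 25*G))*y + G = G*y*(17 + 25*G) + G = G + G*y*(17 + 25*G))
T(14, 28)/(-458) = (14*(1 + 17*28 + 25*14*28))/(-458) = (14*(1 + 476 + 9800))*(-1/458) = (14*10277)*(-1/458) = 143878*(-1/458) = -71939/229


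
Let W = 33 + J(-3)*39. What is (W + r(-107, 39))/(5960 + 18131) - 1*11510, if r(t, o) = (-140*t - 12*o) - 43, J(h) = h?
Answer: -277273025/24091 ≈ -11509.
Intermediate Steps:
r(t, o) = -43 - 140*t - 12*o
W = -84 (W = 33 - 3*39 = 33 - 117 = -84)
(W + r(-107, 39))/(5960 + 18131) - 1*11510 = (-84 + (-43 - 140*(-107) - 12*39))/(5960 + 18131) - 1*11510 = (-84 + (-43 + 14980 - 468))/24091 - 11510 = (-84 + 14469)*(1/24091) - 11510 = 14385*(1/24091) - 11510 = 14385/24091 - 11510 = -277273025/24091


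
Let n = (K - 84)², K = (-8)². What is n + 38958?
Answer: 39358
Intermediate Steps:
K = 64
n = 400 (n = (64 - 84)² = (-20)² = 400)
n + 38958 = 400 + 38958 = 39358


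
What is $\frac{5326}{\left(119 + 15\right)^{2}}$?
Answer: $\frac{2663}{8978} \approx 0.29661$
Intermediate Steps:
$\frac{5326}{\left(119 + 15\right)^{2}} = \frac{5326}{134^{2}} = \frac{5326}{17956} = 5326 \cdot \frac{1}{17956} = \frac{2663}{8978}$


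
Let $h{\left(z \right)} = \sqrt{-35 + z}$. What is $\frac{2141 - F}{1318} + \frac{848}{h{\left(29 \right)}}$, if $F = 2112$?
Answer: $\frac{29}{1318} - \frac{424 i \sqrt{6}}{3} \approx 0.022003 - 346.19 i$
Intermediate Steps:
$\frac{2141 - F}{1318} + \frac{848}{h{\left(29 \right)}} = \frac{2141 - 2112}{1318} + \frac{848}{\sqrt{-35 + 29}} = \left(2141 - 2112\right) \frac{1}{1318} + \frac{848}{\sqrt{-6}} = 29 \cdot \frac{1}{1318} + \frac{848}{i \sqrt{6}} = \frac{29}{1318} + 848 \left(- \frac{i \sqrt{6}}{6}\right) = \frac{29}{1318} - \frac{424 i \sqrt{6}}{3}$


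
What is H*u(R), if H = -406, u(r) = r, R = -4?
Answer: 1624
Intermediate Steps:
H*u(R) = -406*(-4) = 1624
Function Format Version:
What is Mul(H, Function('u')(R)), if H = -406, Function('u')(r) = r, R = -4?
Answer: 1624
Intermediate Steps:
Mul(H, Function('u')(R)) = Mul(-406, -4) = 1624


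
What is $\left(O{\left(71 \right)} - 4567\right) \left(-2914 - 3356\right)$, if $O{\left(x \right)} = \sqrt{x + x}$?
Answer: $28635090 - 6270 \sqrt{142} \approx 2.856 \cdot 10^{7}$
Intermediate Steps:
$O{\left(x \right)} = \sqrt{2} \sqrt{x}$ ($O{\left(x \right)} = \sqrt{2 x} = \sqrt{2} \sqrt{x}$)
$\left(O{\left(71 \right)} - 4567\right) \left(-2914 - 3356\right) = \left(\sqrt{2} \sqrt{71} - 4567\right) \left(-2914 - 3356\right) = \left(\sqrt{142} - 4567\right) \left(-6270\right) = \left(-4567 + \sqrt{142}\right) \left(-6270\right) = 28635090 - 6270 \sqrt{142}$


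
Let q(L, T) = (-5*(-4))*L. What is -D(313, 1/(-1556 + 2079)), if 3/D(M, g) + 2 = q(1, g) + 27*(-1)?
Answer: 1/3 ≈ 0.33333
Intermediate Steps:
q(L, T) = 20*L
D(M, g) = -1/3 (D(M, g) = 3/(-2 + (20*1 + 27*(-1))) = 3/(-2 + (20 - 27)) = 3/(-2 - 7) = 3/(-9) = 3*(-1/9) = -1/3)
-D(313, 1/(-1556 + 2079)) = -1*(-1/3) = 1/3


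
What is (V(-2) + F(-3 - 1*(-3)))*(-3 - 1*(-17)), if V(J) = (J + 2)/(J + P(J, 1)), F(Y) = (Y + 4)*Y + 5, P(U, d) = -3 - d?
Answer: 70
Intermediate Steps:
F(Y) = 5 + Y*(4 + Y) (F(Y) = (4 + Y)*Y + 5 = Y*(4 + Y) + 5 = 5 + Y*(4 + Y))
V(J) = (2 + J)/(-4 + J) (V(J) = (J + 2)/(J + (-3 - 1*1)) = (2 + J)/(J + (-3 - 1)) = (2 + J)/(J - 4) = (2 + J)/(-4 + J))
(V(-2) + F(-3 - 1*(-3)))*(-3 - 1*(-17)) = ((2 - 2)/(-4 - 2) + (5 + (-3 - 1*(-3))² + 4*(-3 - 1*(-3))))*(-3 - 1*(-17)) = (0/(-6) + (5 + (-3 + 3)² + 4*(-3 + 3)))*(-3 + 17) = (-⅙*0 + (5 + 0² + 4*0))*14 = (0 + (5 + 0 + 0))*14 = (0 + 5)*14 = 5*14 = 70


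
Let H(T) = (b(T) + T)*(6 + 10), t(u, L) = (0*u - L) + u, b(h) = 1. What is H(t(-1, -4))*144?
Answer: 9216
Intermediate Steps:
t(u, L) = u - L (t(u, L) = (0 - L) + u = -L + u = u - L)
H(T) = 16 + 16*T (H(T) = (1 + T)*(6 + 10) = (1 + T)*16 = 16 + 16*T)
H(t(-1, -4))*144 = (16 + 16*(-1 - 1*(-4)))*144 = (16 + 16*(-1 + 4))*144 = (16 + 16*3)*144 = (16 + 48)*144 = 64*144 = 9216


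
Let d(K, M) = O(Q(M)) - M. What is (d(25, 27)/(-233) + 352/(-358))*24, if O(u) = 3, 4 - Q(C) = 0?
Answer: -881088/41707 ≈ -21.126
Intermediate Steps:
Q(C) = 4 (Q(C) = 4 - 1*0 = 4 + 0 = 4)
d(K, M) = 3 - M
(d(25, 27)/(-233) + 352/(-358))*24 = ((3 - 1*27)/(-233) + 352/(-358))*24 = ((3 - 27)*(-1/233) + 352*(-1/358))*24 = (-24*(-1/233) - 176/179)*24 = (24/233 - 176/179)*24 = -36712/41707*24 = -881088/41707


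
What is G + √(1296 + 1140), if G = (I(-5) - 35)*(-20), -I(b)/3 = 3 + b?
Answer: 580 + 2*√609 ≈ 629.36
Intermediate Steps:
I(b) = -9 - 3*b (I(b) = -3*(3 + b) = -9 - 3*b)
G = 580 (G = ((-9 - 3*(-5)) - 35)*(-20) = ((-9 + 15) - 35)*(-20) = (6 - 35)*(-20) = -29*(-20) = 580)
G + √(1296 + 1140) = 580 + √(1296 + 1140) = 580 + √2436 = 580 + 2*√609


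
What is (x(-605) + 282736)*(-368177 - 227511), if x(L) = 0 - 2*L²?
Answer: 267650958032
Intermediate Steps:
x(L) = -2*L²
(x(-605) + 282736)*(-368177 - 227511) = (-2*(-605)² + 282736)*(-368177 - 227511) = (-2*366025 + 282736)*(-595688) = (-732050 + 282736)*(-595688) = -449314*(-595688) = 267650958032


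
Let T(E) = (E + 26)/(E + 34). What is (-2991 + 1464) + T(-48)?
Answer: -10678/7 ≈ -1525.4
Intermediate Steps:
T(E) = (26 + E)/(34 + E)
(-2991 + 1464) + T(-48) = (-2991 + 1464) + (26 - 48)/(34 - 48) = -1527 - 22/(-14) = -1527 - 1/14*(-22) = -1527 + 11/7 = -10678/7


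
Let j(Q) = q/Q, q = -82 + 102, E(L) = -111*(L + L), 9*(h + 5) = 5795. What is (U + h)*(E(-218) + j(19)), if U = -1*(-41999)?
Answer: 352866734104/171 ≈ 2.0635e+9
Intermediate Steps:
h = 5750/9 (h = -5 + (⅑)*5795 = -5 + 5795/9 = 5750/9 ≈ 638.89)
E(L) = -222*L
q = 20
U = 41999
j(Q) = 20/Q
(U + h)*(E(-218) + j(19)) = (41999 + 5750/9)*(-222*(-218) + 20/19) = 383741*(48396 + 20*(1/19))/9 = 383741*(48396 + 20/19)/9 = (383741/9)*(919544/19) = 352866734104/171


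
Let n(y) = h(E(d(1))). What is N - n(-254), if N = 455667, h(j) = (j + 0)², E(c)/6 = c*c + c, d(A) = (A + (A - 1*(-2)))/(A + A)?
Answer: 454371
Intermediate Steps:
d(A) = (2 + 2*A)/(2*A) (d(A) = (A + (A + 2))/((2*A)) = (A + (2 + A))*(1/(2*A)) = (2 + 2*A)*(1/(2*A)) = (2 + 2*A)/(2*A))
E(c) = 6*c + 6*c² (E(c) = 6*(c*c + c) = 6*(c² + c) = 6*(c + c²) = 6*c + 6*c²)
h(j) = j²
n(y) = 1296 (n(y) = (6*((1 + 1)/1)*(1 + (1 + 1)/1))² = (6*(1*2)*(1 + 1*2))² = (6*2*(1 + 2))² = (6*2*3)² = 36² = 1296)
N - n(-254) = 455667 - 1*1296 = 455667 - 1296 = 454371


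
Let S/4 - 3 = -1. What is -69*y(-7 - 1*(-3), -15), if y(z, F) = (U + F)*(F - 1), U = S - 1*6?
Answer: -14352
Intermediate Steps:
S = 8 (S = 12 + 4*(-1) = 12 - 4 = 8)
U = 2 (U = 8 - 1*6 = 8 - 6 = 2)
y(z, F) = (-1 + F)*(2 + F) (y(z, F) = (2 + F)*(F - 1) = (2 + F)*(-1 + F) = (-1 + F)*(2 + F))
-69*y(-7 - 1*(-3), -15) = -69*(-2 - 15 + (-15)²) = -69*(-2 - 15 + 225) = -69*208 = -14352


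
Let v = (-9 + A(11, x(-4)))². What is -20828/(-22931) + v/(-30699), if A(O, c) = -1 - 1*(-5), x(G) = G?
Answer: 638825497/703958769 ≈ 0.90748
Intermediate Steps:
A(O, c) = 4 (A(O, c) = -1 + 5 = 4)
v = 25 (v = (-9 + 4)² = (-5)² = 25)
-20828/(-22931) + v/(-30699) = -20828/(-22931) + 25/(-30699) = -20828*(-1/22931) + 25*(-1/30699) = 20828/22931 - 25/30699 = 638825497/703958769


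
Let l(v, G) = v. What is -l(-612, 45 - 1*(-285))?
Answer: 612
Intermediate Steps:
-l(-612, 45 - 1*(-285)) = -1*(-612) = 612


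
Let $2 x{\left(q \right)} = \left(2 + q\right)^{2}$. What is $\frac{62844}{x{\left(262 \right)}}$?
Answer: $\frac{5237}{2904} \approx 1.8034$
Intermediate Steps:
$x{\left(q \right)} = \frac{\left(2 + q\right)^{2}}{2}$
$\frac{62844}{x{\left(262 \right)}} = \frac{62844}{\frac{1}{2} \left(2 + 262\right)^{2}} = \frac{62844}{\frac{1}{2} \cdot 264^{2}} = \frac{62844}{\frac{1}{2} \cdot 69696} = \frac{62844}{34848} = 62844 \cdot \frac{1}{34848} = \frac{5237}{2904}$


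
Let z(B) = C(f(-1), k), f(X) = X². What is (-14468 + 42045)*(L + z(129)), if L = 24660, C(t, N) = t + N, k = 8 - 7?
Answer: 680103974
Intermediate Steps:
k = 1
C(t, N) = N + t
z(B) = 2 (z(B) = 1 + (-1)² = 1 + 1 = 2)
(-14468 + 42045)*(L + z(129)) = (-14468 + 42045)*(24660 + 2) = 27577*24662 = 680103974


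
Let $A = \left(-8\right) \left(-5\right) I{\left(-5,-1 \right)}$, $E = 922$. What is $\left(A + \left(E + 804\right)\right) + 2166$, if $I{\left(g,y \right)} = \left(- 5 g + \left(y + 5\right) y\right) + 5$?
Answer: $4932$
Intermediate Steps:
$I{\left(g,y \right)} = 5 - 5 g + y \left(5 + y\right)$ ($I{\left(g,y \right)} = \left(- 5 g + \left(5 + y\right) y\right) + 5 = \left(- 5 g + y \left(5 + y\right)\right) + 5 = 5 - 5 g + y \left(5 + y\right)$)
$A = 1040$ ($A = \left(-8\right) \left(-5\right) \left(5 + \left(-1\right)^{2} - -25 + 5 \left(-1\right)\right) = 40 \left(5 + 1 + 25 - 5\right) = 40 \cdot 26 = 1040$)
$\left(A + \left(E + 804\right)\right) + 2166 = \left(1040 + \left(922 + 804\right)\right) + 2166 = \left(1040 + 1726\right) + 2166 = 2766 + 2166 = 4932$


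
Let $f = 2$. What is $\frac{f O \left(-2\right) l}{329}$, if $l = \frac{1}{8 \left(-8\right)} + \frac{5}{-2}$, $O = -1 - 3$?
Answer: $- \frac{23}{188} \approx -0.12234$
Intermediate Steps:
$O = -4$ ($O = -1 - 3 = -4$)
$l = - \frac{161}{64}$ ($l = \frac{1}{8} \left(- \frac{1}{8}\right) + 5 \left(- \frac{1}{2}\right) = - \frac{1}{64} - \frac{5}{2} = - \frac{161}{64} \approx -2.5156$)
$\frac{f O \left(-2\right) l}{329} = \frac{2 \left(-4\right) \left(-2\right) \left(- \frac{161}{64}\right)}{329} = \left(-8\right) \left(-2\right) \left(- \frac{161}{64}\right) \frac{1}{329} = 16 \left(- \frac{161}{64}\right) \frac{1}{329} = \left(- \frac{161}{4}\right) \frac{1}{329} = - \frac{23}{188}$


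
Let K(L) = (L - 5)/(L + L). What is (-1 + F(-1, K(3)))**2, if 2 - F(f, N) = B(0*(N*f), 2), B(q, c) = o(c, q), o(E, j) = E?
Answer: 1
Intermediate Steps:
K(L) = (-5 + L)/(2*L) (K(L) = (-5 + L)/((2*L)) = (-5 + L)*(1/(2*L)) = (-5 + L)/(2*L))
B(q, c) = c
F(f, N) = 0 (F(f, N) = 2 - 1*2 = 2 - 2 = 0)
(-1 + F(-1, K(3)))**2 = (-1 + 0)**2 = (-1)**2 = 1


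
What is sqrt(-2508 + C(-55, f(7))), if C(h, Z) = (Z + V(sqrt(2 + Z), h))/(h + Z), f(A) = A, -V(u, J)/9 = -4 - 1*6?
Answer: I*sqrt(361443)/12 ≈ 50.1*I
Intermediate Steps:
V(u, J) = 90 (V(u, J) = -9*(-4 - 1*6) = -9*(-4 - 6) = -9*(-10) = 90)
C(h, Z) = (90 + Z)/(Z + h) (C(h, Z) = (Z + 90)/(h + Z) = (90 + Z)/(Z + h))
sqrt(-2508 + C(-55, f(7))) = sqrt(-2508 + (90 + 7)/(7 - 55)) = sqrt(-2508 + 97/(-48)) = sqrt(-2508 - 1/48*97) = sqrt(-2508 - 97/48) = sqrt(-120481/48) = I*sqrt(361443)/12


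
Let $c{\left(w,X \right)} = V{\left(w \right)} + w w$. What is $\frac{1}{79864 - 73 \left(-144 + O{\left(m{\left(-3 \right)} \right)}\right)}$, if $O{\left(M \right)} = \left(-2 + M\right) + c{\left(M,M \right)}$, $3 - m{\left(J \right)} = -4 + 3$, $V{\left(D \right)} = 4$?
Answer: $\frac{1}{88770} \approx 1.1265 \cdot 10^{-5}$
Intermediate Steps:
$c{\left(w,X \right)} = 4 + w^{2}$ ($c{\left(w,X \right)} = 4 + w w = 4 + w^{2}$)
$m{\left(J \right)} = 4$ ($m{\left(J \right)} = 3 - \left(-4 + 3\right) = 3 - -1 = 3 + 1 = 4$)
$O{\left(M \right)} = 2 + M + M^{2}$ ($O{\left(M \right)} = \left(-2 + M\right) + \left(4 + M^{2}\right) = 2 + M + M^{2}$)
$\frac{1}{79864 - 73 \left(-144 + O{\left(m{\left(-3 \right)} \right)}\right)} = \frac{1}{79864 - 73 \left(-144 + \left(2 + 4 + 4^{2}\right)\right)} = \frac{1}{79864 - 73 \left(-144 + \left(2 + 4 + 16\right)\right)} = \frac{1}{79864 - 73 \left(-144 + 22\right)} = \frac{1}{79864 - -8906} = \frac{1}{79864 + 8906} = \frac{1}{88770}$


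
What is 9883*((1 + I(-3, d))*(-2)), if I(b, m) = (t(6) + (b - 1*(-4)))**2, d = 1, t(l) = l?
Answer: -988300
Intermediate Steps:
I(b, m) = (10 + b)**2 (I(b, m) = (6 + (b - 1*(-4)))**2 = (6 + (b + 4))**2 = (6 + (4 + b))**2 = (10 + b)**2)
9883*((1 + I(-3, d))*(-2)) = 9883*((1 + (10 - 3)**2)*(-2)) = 9883*((1 + 7**2)*(-2)) = 9883*((1 + 49)*(-2)) = 9883*(50*(-2)) = 9883*(-100) = -988300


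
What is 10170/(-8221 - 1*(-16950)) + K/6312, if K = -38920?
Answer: -34442455/6887181 ≈ -5.0010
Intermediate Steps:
10170/(-8221 - 1*(-16950)) + K/6312 = 10170/(-8221 - 1*(-16950)) - 38920/6312 = 10170/(-8221 + 16950) - 38920*1/6312 = 10170/8729 - 4865/789 = -34442455/6887181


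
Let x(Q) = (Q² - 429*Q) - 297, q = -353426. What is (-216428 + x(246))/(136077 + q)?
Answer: 261743/217349 ≈ 1.2043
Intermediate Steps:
x(Q) = -297 + Q² - 429*Q
(-216428 + x(246))/(136077 + q) = (-216428 + (-297 + 246² - 429*246))/(136077 - 353426) = (-216428 + (-297 + 60516 - 105534))/(-217349) = (-216428 - 45315)*(-1/217349) = -261743*(-1/217349) = 261743/217349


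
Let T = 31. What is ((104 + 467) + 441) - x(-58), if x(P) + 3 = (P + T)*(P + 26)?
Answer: 151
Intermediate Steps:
x(P) = -3 + (26 + P)*(31 + P) (x(P) = -3 + (P + 31)*(P + 26) = -3 + (31 + P)*(26 + P) = -3 + (26 + P)*(31 + P))
((104 + 467) + 441) - x(-58) = ((104 + 467) + 441) - (803 + (-58)² + 57*(-58)) = (571 + 441) - (803 + 3364 - 3306) = 1012 - 1*861 = 1012 - 861 = 151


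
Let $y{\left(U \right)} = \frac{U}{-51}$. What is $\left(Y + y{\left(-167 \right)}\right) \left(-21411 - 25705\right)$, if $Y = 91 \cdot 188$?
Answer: $- \frac{41116955300}{51} \approx -8.0621 \cdot 10^{8}$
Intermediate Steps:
$Y = 17108$
$y{\left(U \right)} = - \frac{U}{51}$ ($y{\left(U \right)} = U \left(- \frac{1}{51}\right) = - \frac{U}{51}$)
$\left(Y + y{\left(-167 \right)}\right) \left(-21411 - 25705\right) = \left(17108 - - \frac{167}{51}\right) \left(-21411 - 25705\right) = \left(17108 + \frac{167}{51}\right) \left(-47116\right) = \frac{872675}{51} \left(-47116\right) = - \frac{41116955300}{51}$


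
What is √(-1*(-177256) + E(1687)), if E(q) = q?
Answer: √178943 ≈ 423.02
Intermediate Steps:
√(-1*(-177256) + E(1687)) = √(-1*(-177256) + 1687) = √(177256 + 1687) = √178943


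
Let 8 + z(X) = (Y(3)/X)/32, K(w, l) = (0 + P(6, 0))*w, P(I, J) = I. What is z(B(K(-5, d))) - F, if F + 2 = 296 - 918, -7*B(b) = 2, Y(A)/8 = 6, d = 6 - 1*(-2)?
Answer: 2443/4 ≈ 610.75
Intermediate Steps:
d = 8 (d = 6 + 2 = 8)
Y(A) = 48 (Y(A) = 8*6 = 48)
K(w, l) = 6*w (K(w, l) = (0 + 6)*w = 6*w)
B(b) = -2/7 (B(b) = -1/7*2 = -2/7)
z(X) = -8 + 3/(2*X) (z(X) = -8 + (48/X)/32 = -8 + (48/X)*(1/32) = -8 + 3/(2*X))
F = -624 (F = -2 + (296 - 918) = -2 - 622 = -624)
z(B(K(-5, d))) - F = (-8 + 3/(2*(-2/7))) - 1*(-624) = (-8 + (3/2)*(-7/2)) + 624 = (-8 - 21/4) + 624 = -53/4 + 624 = 2443/4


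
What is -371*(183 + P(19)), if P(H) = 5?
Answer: -69748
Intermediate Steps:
-371*(183 + P(19)) = -371*(183 + 5) = -371*188 = -69748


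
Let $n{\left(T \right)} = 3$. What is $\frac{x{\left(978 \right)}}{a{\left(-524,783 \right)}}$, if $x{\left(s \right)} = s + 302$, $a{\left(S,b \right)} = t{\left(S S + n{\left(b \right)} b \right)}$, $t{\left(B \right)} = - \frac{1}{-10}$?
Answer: $12800$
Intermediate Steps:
$t{\left(B \right)} = \frac{1}{10}$ ($t{\left(B \right)} = \left(-1\right) \left(- \frac{1}{10}\right) = \frac{1}{10}$)
$a{\left(S,b \right)} = \frac{1}{10}$
$x{\left(s \right)} = 302 + s$
$\frac{x{\left(978 \right)}}{a{\left(-524,783 \right)}} = \left(302 + 978\right) \frac{1}{\frac{1}{10}} = 1280 \cdot 10 = 12800$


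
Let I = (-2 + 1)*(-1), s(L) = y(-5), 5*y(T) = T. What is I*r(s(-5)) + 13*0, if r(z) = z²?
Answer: 1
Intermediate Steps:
y(T) = T/5
s(L) = -1 (s(L) = (⅕)*(-5) = -1)
I = 1 (I = -1*(-1) = 1)
I*r(s(-5)) + 13*0 = 1*(-1)² + 13*0 = 1*1 + 0 = 1 + 0 = 1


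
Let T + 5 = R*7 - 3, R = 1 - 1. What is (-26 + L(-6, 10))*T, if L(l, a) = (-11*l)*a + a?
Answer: -5152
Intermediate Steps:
L(l, a) = a - 11*a*l (L(l, a) = -11*a*l + a = a - 11*a*l)
R = 0
T = -8 (T = -5 + (0*7 - 3) = -5 + (0 - 3) = -5 - 3 = -8)
(-26 + L(-6, 10))*T = (-26 + 10*(1 - 11*(-6)))*(-8) = (-26 + 10*(1 + 66))*(-8) = (-26 + 10*67)*(-8) = (-26 + 670)*(-8) = 644*(-8) = -5152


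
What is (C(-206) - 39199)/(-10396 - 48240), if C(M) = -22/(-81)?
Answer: 3175097/4749516 ≈ 0.66851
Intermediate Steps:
C(M) = 22/81 (C(M) = -22*(-1/81) = 22/81)
(C(-206) - 39199)/(-10396 - 48240) = (22/81 - 39199)/(-10396 - 48240) = -3175097/81/(-58636) = -3175097/81*(-1/58636) = 3175097/4749516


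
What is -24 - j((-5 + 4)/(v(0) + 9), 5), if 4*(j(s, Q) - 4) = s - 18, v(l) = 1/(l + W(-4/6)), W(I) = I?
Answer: -352/15 ≈ -23.467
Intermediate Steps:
v(l) = 1/(-2/3 + l) (v(l) = 1/(l - 4/6) = 1/(l - 4*1/6) = 1/(l - 2/3) = 1/(-2/3 + l))
j(s, Q) = -1/2 + s/4 (j(s, Q) = 4 + (s - 18)/4 = 4 + (-18 + s)/4 = 4 + (-9/2 + s/4) = -1/2 + s/4)
-24 - j((-5 + 4)/(v(0) + 9), 5) = -24 - (-1/2 + ((-5 + 4)/(3/(-2 + 3*0) + 9))/4) = -24 - (-1/2 + (-1/(3/(-2 + 0) + 9))/4) = -24 - (-1/2 + (-1/(3/(-2) + 9))/4) = -24 - (-1/2 + (-1/(3*(-1/2) + 9))/4) = -24 - (-1/2 + (-1/(-3/2 + 9))/4) = -24 - (-1/2 + (-1/15/2)/4) = -24 - (-1/2 + (-1*2/15)/4) = -24 - (-1/2 + (1/4)*(-2/15)) = -24 - (-1/2 - 1/30) = -24 - 1*(-8/15) = -24 + 8/15 = -352/15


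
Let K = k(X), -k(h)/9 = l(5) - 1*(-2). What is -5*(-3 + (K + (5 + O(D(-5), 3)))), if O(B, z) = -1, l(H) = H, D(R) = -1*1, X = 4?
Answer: 310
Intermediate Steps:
D(R) = -1
k(h) = -63 (k(h) = -9*(5 - 1*(-2)) = -9*(5 + 2) = -9*7 = -63)
K = -63
-5*(-3 + (K + (5 + O(D(-5), 3)))) = -5*(-3 + (-63 + (5 - 1))) = -5*(-3 + (-63 + 4)) = -5*(-3 - 59) = -5*(-62) = 310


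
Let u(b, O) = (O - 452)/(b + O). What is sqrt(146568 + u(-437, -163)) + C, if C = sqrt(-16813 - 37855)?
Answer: sqrt(58627610)/20 + 2*I*sqrt(13667) ≈ 382.84 + 233.81*I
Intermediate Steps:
u(b, O) = (-452 + O)/(O + b)
C = 2*I*sqrt(13667) (C = sqrt(-54668) = 2*I*sqrt(13667) ≈ 233.81*I)
sqrt(146568 + u(-437, -163)) + C = sqrt(146568 + (-452 - 163)/(-163 - 437)) + 2*I*sqrt(13667) = sqrt(146568 - 615/(-600)) + 2*I*sqrt(13667) = sqrt(146568 - 1/600*(-615)) + 2*I*sqrt(13667) = sqrt(146568 + 41/40) + 2*I*sqrt(13667) = sqrt(5862761/40) + 2*I*sqrt(13667) = sqrt(58627610)/20 + 2*I*sqrt(13667)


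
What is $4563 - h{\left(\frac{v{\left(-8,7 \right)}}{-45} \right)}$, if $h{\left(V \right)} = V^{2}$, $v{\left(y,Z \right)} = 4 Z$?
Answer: $\frac{9239291}{2025} \approx 4562.6$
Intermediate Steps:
$4563 - h{\left(\frac{v{\left(-8,7 \right)}}{-45} \right)} = 4563 - \left(\frac{4 \cdot 7}{-45}\right)^{2} = 4563 - \left(28 \left(- \frac{1}{45}\right)\right)^{2} = 4563 - \left(- \frac{28}{45}\right)^{2} = 4563 - \frac{784}{2025} = \frac{9239291}{2025}$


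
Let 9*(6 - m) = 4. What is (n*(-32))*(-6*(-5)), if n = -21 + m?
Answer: 44480/3 ≈ 14827.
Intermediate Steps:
m = 50/9 (m = 6 - ⅑*4 = 6 - 4/9 = 50/9 ≈ 5.5556)
n = -139/9 (n = -21 + 50/9 = -139/9 ≈ -15.444)
(n*(-32))*(-6*(-5)) = (-139/9*(-32))*(-6*(-5)) = (4448/9)*30 = 44480/3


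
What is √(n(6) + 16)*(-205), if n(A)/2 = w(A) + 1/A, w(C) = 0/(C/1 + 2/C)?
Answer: -1435*√3/3 ≈ -828.50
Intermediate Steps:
w(C) = 0 (w(C) = 0/(C*1 + 2/C) = 0/(C + 2/C) = 0)
n(A) = 2/A (n(A) = 2*(0 + 1/A) = 2/A)
√(n(6) + 16)*(-205) = √(2/6 + 16)*(-205) = √(2*(⅙) + 16)*(-205) = √(⅓ + 16)*(-205) = √(49/3)*(-205) = (7*√3/3)*(-205) = -1435*√3/3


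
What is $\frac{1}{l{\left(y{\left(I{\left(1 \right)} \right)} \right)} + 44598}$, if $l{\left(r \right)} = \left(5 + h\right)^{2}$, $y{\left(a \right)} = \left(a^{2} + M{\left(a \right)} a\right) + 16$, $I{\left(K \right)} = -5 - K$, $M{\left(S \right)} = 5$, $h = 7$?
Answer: $\frac{1}{44742} \approx 2.235 \cdot 10^{-5}$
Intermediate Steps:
$y{\left(a \right)} = 16 + a^{2} + 5 a$ ($y{\left(a \right)} = \left(a^{2} + 5 a\right) + 16 = 16 + a^{2} + 5 a$)
$l{\left(r \right)} = 144$ ($l{\left(r \right)} = \left(5 + 7\right)^{2} = 12^{2} = 144$)
$\frac{1}{l{\left(y{\left(I{\left(1 \right)} \right)} \right)} + 44598} = \frac{1}{144 + 44598} = \frac{1}{44742}$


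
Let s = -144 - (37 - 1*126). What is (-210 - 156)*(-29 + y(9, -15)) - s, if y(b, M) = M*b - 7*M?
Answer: 21649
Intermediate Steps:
y(b, M) = -7*M + M*b
s = -55 (s = -144 - (37 - 126) = -144 - 1*(-89) = -144 + 89 = -55)
(-210 - 156)*(-29 + y(9, -15)) - s = (-210 - 156)*(-29 - 15*(-7 + 9)) - 1*(-55) = -366*(-29 - 15*2) + 55 = -366*(-29 - 30) + 55 = -366*(-59) + 55 = 21594 + 55 = 21649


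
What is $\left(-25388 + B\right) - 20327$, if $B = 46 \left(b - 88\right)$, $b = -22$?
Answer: $-50775$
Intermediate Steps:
$B = -5060$ ($B = 46 \left(-22 - 88\right) = 46 \left(-110\right) = -5060$)
$\left(-25388 + B\right) - 20327 = \left(-25388 - 5060\right) - 20327 = -30448 - 20327 = -50775$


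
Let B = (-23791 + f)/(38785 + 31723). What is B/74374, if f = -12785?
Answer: -4572/655495249 ≈ -6.9749e-6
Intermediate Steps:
B = -9144/17627 (B = (-23791 - 12785)/(38785 + 31723) = -36576/70508 = -36576*1/70508 = -9144/17627 ≈ -0.51875)
B/74374 = -9144/17627/74374 = -9144/17627*1/74374 = -4572/655495249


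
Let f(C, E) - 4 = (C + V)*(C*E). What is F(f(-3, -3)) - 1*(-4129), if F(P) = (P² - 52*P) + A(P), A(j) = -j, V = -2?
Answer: 7983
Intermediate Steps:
f(C, E) = 4 + C*E*(-2 + C) (f(C, E) = 4 + (C - 2)*(C*E) = 4 + (-2 + C)*(C*E) = 4 + C*E*(-2 + C))
F(P) = P² - 53*P (F(P) = (P² - 52*P) - P = P² - 53*P)
F(f(-3, -3)) - 1*(-4129) = (4 - 3*(-3)² - 2*(-3)*(-3))*(-53 + (4 - 3*(-3)² - 2*(-3)*(-3))) - 1*(-4129) = (4 - 3*9 - 18)*(-53 + (4 - 3*9 - 18)) + 4129 = (4 - 27 - 18)*(-53 + (4 - 27 - 18)) + 4129 = -41*(-53 - 41) + 4129 = -41*(-94) + 4129 = 3854 + 4129 = 7983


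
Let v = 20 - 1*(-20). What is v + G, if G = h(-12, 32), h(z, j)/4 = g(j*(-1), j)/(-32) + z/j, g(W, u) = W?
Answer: 85/2 ≈ 42.500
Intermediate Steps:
h(z, j) = j/8 + 4*z/j (h(z, j) = 4*((j*(-1))/(-32) + z/j) = 4*(-j*(-1/32) + z/j) = 4*(j/32 + z/j) = j/8 + 4*z/j)
v = 40 (v = 20 + 20 = 40)
G = 5/2 (G = (⅛)*32 + 4*(-12)/32 = 4 + 4*(-12)*(1/32) = 4 - 3/2 = 5/2 ≈ 2.5000)
v + G = 40 + 5/2 = 85/2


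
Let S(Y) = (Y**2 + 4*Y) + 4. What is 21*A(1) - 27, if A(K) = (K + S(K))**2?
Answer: 2073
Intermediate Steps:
S(Y) = 4 + Y**2 + 4*Y
A(K) = (4 + K**2 + 5*K)**2 (A(K) = (K + (4 + K**2 + 4*K))**2 = (4 + K**2 + 5*K)**2)
21*A(1) - 27 = 21*(4 + 1**2 + 5*1)**2 - 27 = 21*(4 + 1 + 5)**2 - 27 = 21*10**2 - 27 = 21*100 - 27 = 2100 - 27 = 2073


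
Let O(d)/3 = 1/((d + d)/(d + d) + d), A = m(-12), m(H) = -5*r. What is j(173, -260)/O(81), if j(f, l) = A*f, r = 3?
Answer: -70930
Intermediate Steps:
m(H) = -15 (m(H) = -5*3 = -15)
A = -15
j(f, l) = -15*f
O(d) = 3/(1 + d) (O(d) = 3/((d + d)/(d + d) + d) = 3/((2*d)/((2*d)) + d) = 3/((2*d)*(1/(2*d)) + d) = 3/(1 + d))
j(173, -260)/O(81) = (-15*173)/((3/(1 + 81))) = -2595/(3/82) = -2595/(3*(1/82)) = -2595/3/82 = -2595*82/3 = -70930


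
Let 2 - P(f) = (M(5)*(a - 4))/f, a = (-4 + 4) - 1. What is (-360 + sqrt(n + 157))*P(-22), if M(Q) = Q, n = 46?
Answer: -3420/11 + 19*sqrt(203)/22 ≈ -298.60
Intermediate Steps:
a = -1 (a = 0 - 1 = -1)
P(f) = 2 + 25/f (P(f) = 2 - 5*(-1 - 4)/f = 2 - 5*(-5)/f = 2 - (-25)/f = 2 + 25/f)
(-360 + sqrt(n + 157))*P(-22) = (-360 + sqrt(46 + 157))*(2 + 25/(-22)) = (-360 + sqrt(203))*(2 + 25*(-1/22)) = (-360 + sqrt(203))*(2 - 25/22) = (-360 + sqrt(203))*(19/22) = -3420/11 + 19*sqrt(203)/22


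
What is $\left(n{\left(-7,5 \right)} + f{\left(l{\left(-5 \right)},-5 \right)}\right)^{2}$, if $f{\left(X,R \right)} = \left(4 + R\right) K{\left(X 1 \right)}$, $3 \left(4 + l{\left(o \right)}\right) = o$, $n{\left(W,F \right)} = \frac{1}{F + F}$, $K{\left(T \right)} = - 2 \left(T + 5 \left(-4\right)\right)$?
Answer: $\frac{2362369}{900} \approx 2624.9$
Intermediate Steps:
$K{\left(T \right)} = 40 - 2 T$ ($K{\left(T \right)} = - 2 \left(T - 20\right) = - 2 \left(-20 + T\right) = 40 - 2 T$)
$n{\left(W,F \right)} = \frac{1}{2 F}$
$l{\left(o \right)} = -4 + \frac{o}{3}$
$f{\left(X,R \right)} = \left(4 + R\right) \left(40 - 2 X\right)$ ($f{\left(X,R \right)} = \left(4 + R\right) \left(40 - 2 X 1\right) = \left(4 + R\right) \left(40 - 2 X\right)$)
$\left(n{\left(-7,5 \right)} + f{\left(l{\left(-5 \right)},-5 \right)}\right)^{2} = \left(\frac{1}{2 \cdot 5} - 2 \left(-20 + \left(-4 + \frac{1}{3} \left(-5\right)\right)\right) \left(4 - 5\right)\right)^{2} = \left(\frac{1}{2} \cdot \frac{1}{5} - 2 \left(-20 - \frac{17}{3}\right) \left(-1\right)\right)^{2} = \left(\frac{1}{10} - 2 \left(-20 - \frac{17}{3}\right) \left(-1\right)\right)^{2} = \left(\frac{1}{10} - \left(- \frac{154}{3}\right) \left(-1\right)\right)^{2} = \left(\frac{1}{10} - \frac{154}{3}\right)^{2} = \left(- \frac{1537}{30}\right)^{2} = \frac{2362369}{900}$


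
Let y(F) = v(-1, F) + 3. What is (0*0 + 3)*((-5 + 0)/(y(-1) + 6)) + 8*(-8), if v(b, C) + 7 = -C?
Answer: -69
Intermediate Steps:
v(b, C) = -7 - C
y(F) = -4 - F (y(F) = (-7 - F) + 3 = -4 - F)
(0*0 + 3)*((-5 + 0)/(y(-1) + 6)) + 8*(-8) = (0*0 + 3)*((-5 + 0)/((-4 - 1*(-1)) + 6)) + 8*(-8) = (0 + 3)*(-5/((-4 + 1) + 6)) - 64 = 3*(-5/(-3 + 6)) - 64 = 3*(-5/3) - 64 = -5 - 64 = -69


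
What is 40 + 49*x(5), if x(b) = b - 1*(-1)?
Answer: 334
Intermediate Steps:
x(b) = 1 + b (x(b) = b + 1 = 1 + b)
40 + 49*x(5) = 40 + 49*(1 + 5) = 40 + 49*6 = 40 + 294 = 334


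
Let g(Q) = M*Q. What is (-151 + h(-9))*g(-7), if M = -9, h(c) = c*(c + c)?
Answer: 693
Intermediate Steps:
h(c) = 2*c² (h(c) = c*(2*c) = 2*c²)
g(Q) = -9*Q
(-151 + h(-9))*g(-7) = (-151 + 2*(-9)²)*(-9*(-7)) = (-151 + 2*81)*63 = (-151 + 162)*63 = 11*63 = 693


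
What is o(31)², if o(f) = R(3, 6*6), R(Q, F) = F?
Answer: 1296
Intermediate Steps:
o(f) = 36 (o(f) = 6*6 = 36)
o(31)² = 36² = 1296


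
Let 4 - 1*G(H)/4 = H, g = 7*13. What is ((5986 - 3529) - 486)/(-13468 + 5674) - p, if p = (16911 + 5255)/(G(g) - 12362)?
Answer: 8206133/5503430 ≈ 1.4911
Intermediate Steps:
g = 91
G(H) = 16 - 4*H
p = -11083/6355 (p = (16911 + 5255)/((16 - 4*91) - 12362) = 22166/((16 - 364) - 12362) = 22166/(-348 - 12362) = 22166/(-12710) = 22166*(-1/12710) = -11083/6355 ≈ -1.7440)
((5986 - 3529) - 486)/(-13468 + 5674) - p = ((5986 - 3529) - 486)/(-13468 + 5674) - 1*(-11083/6355) = (2457 - 486)/(-7794) + 11083/6355 = 1971*(-1/7794) + 11083/6355 = -219/866 + 11083/6355 = 8206133/5503430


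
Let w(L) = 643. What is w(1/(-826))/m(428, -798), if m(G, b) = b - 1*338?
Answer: -643/1136 ≈ -0.56602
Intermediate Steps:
m(G, b) = -338 + b (m(G, b) = b - 338 = -338 + b)
w(1/(-826))/m(428, -798) = 643/(-338 - 798) = 643/(-1136) = 643*(-1/1136) = -643/1136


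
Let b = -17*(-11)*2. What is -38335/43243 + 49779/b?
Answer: 2138256007/16172882 ≈ 132.21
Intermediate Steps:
b = 374 (b = 187*2 = 374)
-38335/43243 + 49779/b = -38335/43243 + 49779/374 = 2138256007/16172882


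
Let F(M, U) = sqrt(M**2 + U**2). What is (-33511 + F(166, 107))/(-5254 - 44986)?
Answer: 33511/50240 - sqrt(39005)/50240 ≈ 0.66309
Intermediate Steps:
(-33511 + F(166, 107))/(-5254 - 44986) = (-33511 + sqrt(166**2 + 107**2))/(-5254 - 44986) = (-33511 + sqrt(27556 + 11449))/(-50240) = (-33511 + sqrt(39005))*(-1/50240) = 33511/50240 - sqrt(39005)/50240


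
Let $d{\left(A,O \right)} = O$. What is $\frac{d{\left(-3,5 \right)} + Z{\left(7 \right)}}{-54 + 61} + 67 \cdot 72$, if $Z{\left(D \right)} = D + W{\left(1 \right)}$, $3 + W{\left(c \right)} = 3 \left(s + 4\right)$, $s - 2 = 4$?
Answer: $\frac{33807}{7} \approx 4829.6$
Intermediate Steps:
$s = 6$ ($s = 2 + 4 = 6$)
$W{\left(c \right)} = 27$ ($W{\left(c \right)} = -3 + 3 \left(6 + 4\right) = -3 + 3 \cdot 10 = -3 + 30 = 27$)
$Z{\left(D \right)} = 27 + D$ ($Z{\left(D \right)} = D + 27 = 27 + D$)
$\frac{d{\left(-3,5 \right)} + Z{\left(7 \right)}}{-54 + 61} + 67 \cdot 72 = \frac{5 + \left(27 + 7\right)}{-54 + 61} + 67 \cdot 72 = \frac{5 + 34}{7} + 4824 = 39 \cdot \frac{1}{7} + 4824 = \frac{39}{7} + 4824 = \frac{33807}{7}$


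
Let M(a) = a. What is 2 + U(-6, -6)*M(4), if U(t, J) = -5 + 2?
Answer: -10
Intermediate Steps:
U(t, J) = -3
2 + U(-6, -6)*M(4) = 2 - 3*4 = 2 - 12 = -10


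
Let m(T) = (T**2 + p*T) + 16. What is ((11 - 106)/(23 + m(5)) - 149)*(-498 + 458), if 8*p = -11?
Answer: 2754120/457 ≈ 6026.5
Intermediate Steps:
p = -11/8 (p = (1/8)*(-11) = -11/8 ≈ -1.3750)
m(T) = 16 + T**2 - 11*T/8 (m(T) = (T**2 - 11*T/8) + 16 = 16 + T**2 - 11*T/8)
((11 - 106)/(23 + m(5)) - 149)*(-498 + 458) = ((11 - 106)/(23 + (16 + 5**2 - 11/8*5)) - 149)*(-498 + 458) = (-95/(23 + (16 + 25 - 55/8)) - 149)*(-40) = (-95/(23 + 273/8) - 149)*(-40) = (-95/457/8 - 149)*(-40) = (-95*8/457 - 149)*(-40) = (-760/457 - 149)*(-40) = -68853/457*(-40) = 2754120/457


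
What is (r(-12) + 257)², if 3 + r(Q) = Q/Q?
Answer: 65025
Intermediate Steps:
r(Q) = -2 (r(Q) = -3 + Q/Q = -3 + 1 = -2)
(r(-12) + 257)² = (-2 + 257)² = 255² = 65025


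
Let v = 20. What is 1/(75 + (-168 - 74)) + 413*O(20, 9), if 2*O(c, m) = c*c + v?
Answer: 14483909/167 ≈ 86730.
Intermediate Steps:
O(c, m) = 10 + c²/2 (O(c, m) = (c*c + 20)/2 = (c² + 20)/2 = (20 + c²)/2 = 10 + c²/2)
1/(75 + (-168 - 74)) + 413*O(20, 9) = 1/(75 + (-168 - 74)) + 413*(10 + (½)*20²) = 1/(75 - 242) + 413*(10 + (½)*400) = 1/(-167) + 413*(10 + 200) = -1/167 + 413*210 = -1/167 + 86730 = 14483909/167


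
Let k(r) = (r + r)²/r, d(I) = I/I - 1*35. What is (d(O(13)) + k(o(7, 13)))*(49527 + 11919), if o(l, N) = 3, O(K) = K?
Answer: -1351812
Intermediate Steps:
d(I) = -34 (d(I) = 1 - 35 = -34)
k(r) = 4*r (k(r) = (2*r)²/r = (4*r²)/r = 4*r)
(d(O(13)) + k(o(7, 13)))*(49527 + 11919) = (-34 + 4*3)*(49527 + 11919) = (-34 + 12)*61446 = -22*61446 = -1351812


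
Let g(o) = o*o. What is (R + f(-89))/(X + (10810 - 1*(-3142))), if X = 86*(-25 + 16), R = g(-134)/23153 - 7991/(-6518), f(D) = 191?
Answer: 29126102345/1988708505212 ≈ 0.014646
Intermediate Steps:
g(o) = o**2
R = 302052831/150911254 (R = (-134)**2/23153 - 7991/(-6518) = 17956*(1/23153) - 7991*(-1/6518) = 17956/23153 + 7991/6518 = 302052831/150911254 ≈ 2.0015)
X = -774 (X = 86*(-9) = -774)
(R + f(-89))/(X + (10810 - 1*(-3142))) = (302052831/150911254 + 191)/(-774 + (10810 - 1*(-3142))) = 29126102345/(150911254*(-774 + (10810 + 3142))) = 29126102345/(150911254*(-774 + 13952)) = (29126102345/150911254)/13178 = (29126102345/150911254)*(1/13178) = 29126102345/1988708505212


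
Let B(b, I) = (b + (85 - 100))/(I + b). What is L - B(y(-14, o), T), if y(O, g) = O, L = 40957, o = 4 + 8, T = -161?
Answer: 7167446/175 ≈ 40957.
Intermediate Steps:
o = 12
B(b, I) = (-15 + b)/(I + b) (B(b, I) = (b - 15)/(I + b) = (-15 + b)/(I + b))
L - B(y(-14, o), T) = 40957 - (-15 - 14)/(-161 - 14) = 40957 - (-29)/(-175) = 40957 - (-1)*(-29)/175 = 40957 - 1*29/175 = 40957 - 29/175 = 7167446/175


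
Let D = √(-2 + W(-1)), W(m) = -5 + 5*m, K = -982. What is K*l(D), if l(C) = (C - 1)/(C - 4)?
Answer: -3928/7 + 1473*I*√3/7 ≈ -561.14 + 364.47*I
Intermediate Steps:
D = 2*I*√3 (D = √(-2 + (-5 + 5*(-1))) = √(-2 + (-5 - 5)) = √(-2 - 10) = √(-12) = 2*I*√3 ≈ 3.4641*I)
l(C) = (-1 + C)/(-4 + C)
K*l(D) = -982*(-1 + 2*I*√3)/(-4 + 2*I*√3)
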